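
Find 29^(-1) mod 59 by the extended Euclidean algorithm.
Extended GCD: 29(-2) + 59(1) = 1. So 29^(-1) ≡ -2 ≡ 57 mod 59. Verify: 29 × 57 = 1653 ≡ 1 mod 59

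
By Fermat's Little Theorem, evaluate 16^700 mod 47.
By Fermat: 16^{46} ≡ 1 mod 47. 700 ≡ 10 mod 46. So 16^{700} ≡ 16^{10} ≡ 36 mod 47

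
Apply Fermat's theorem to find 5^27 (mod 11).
By Fermat: 5^{10} ≡ 1 (mod 11). 27 = 2×10 + 7. So 5^{27} ≡ 5^{7} ≡ 3 (mod 11)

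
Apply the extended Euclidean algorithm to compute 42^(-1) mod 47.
Extended GCD: 42(-19) + 47(17) = 1. So 42^(-1) ≡ -19 ≡ 28 (mod 47). Verify: 42 × 28 = 1176 ≡ 1 (mod 47)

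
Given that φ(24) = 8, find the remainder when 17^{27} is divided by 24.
By Euler: 17^{8} ≡ 1 (mod 24) since gcd(17, 24) = 1. 27 = 3×8 + 3. So 17^{27} ≡ 17^{3} ≡ 17 (mod 24)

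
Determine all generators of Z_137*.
There are φ(136) = 64 primitive roots mod 137: {3, 5, 6, 12, 13, 20, 21, 23, 24, 26, 27, 29, 31, 33, 35, 40, 42, 43, 45, 46, 47, 48, 51, 52, 53, 54, 55, 57, 58, 62, 66, 67, 70, 71, 75, 79, 80, 82, 83, 84, 85, 86, 89, 90, 91, 92, 94, 95, 97, 102, 104, 106, 108, 110, 111, 113, 114, 116, 117, 124, 125, 131, 132, 134}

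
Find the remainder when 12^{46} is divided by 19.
By Fermat: 12^{18} ≡ 1 (mod 19). 46 = 2×18 + 10. So 12^{46} ≡ 12^{10} ≡ 7 (mod 19)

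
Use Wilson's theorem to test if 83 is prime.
(82)! mod 83 = 82. Since 82 ≡ -1 mod 83, 83 is prime.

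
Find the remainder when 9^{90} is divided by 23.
By Fermat: 9^{22} ≡ 1 mod 23. 90 = 4×22 + 2. So 9^{90} ≡ 9^{2} ≡ 12 mod 23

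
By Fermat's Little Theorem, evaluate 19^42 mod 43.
By Fermat's Little Theorem, 19^{42} ≡ 1 mod 43 since 43 is prime and gcd(19, 43) = 1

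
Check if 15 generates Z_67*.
15^{11} ≡ 1 mod 67 and 11 < 66, so ord_67(15) = 11 ≠ 66 and 15 is not a primitive root.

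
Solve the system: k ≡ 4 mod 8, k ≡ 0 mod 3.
M = 8 × 3 = 24. M₁ = 3, y₁ ≡ 3 mod 8. M₂ = 8, y₂ ≡ 2 mod 3. k = 4×3×3 + 0×8×2 ≡ 12 mod 24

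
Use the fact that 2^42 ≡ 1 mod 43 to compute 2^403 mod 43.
By Fermat: 2^{42} ≡ 1 mod 43. 403 ≡ 25 mod 42. So 2^{403} ≡ 2^{25} ≡ 27 mod 43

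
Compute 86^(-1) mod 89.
Since 89 is prime, by Fermat 86^(-1) ≡ 86^{87} ≡ 59 mod 89. Verify: 86 × 59 = 5074 ≡ 1 mod 89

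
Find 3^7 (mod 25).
By repeated squaring (mod 25): 3^{1}≡3, 3^{2}≡9, 3^{4}≡6. Then 3^{7} = 3^{4+2+1} ≡ 6 × 9 × 3 ≡ 12 (mod 25)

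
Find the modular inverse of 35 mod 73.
Since 73 is prime, by Fermat 35^(-1) ≡ 35^{71} ≡ 48 (mod 73). Verify: 35 × 48 = 1680 ≡ 1 (mod 73)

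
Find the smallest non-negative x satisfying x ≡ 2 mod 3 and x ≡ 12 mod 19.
M = 3 × 19 = 57. M₁ = 19, y₁ ≡ 1 mod 3. M₂ = 3, y₂ ≡ 13 mod 19. x = 2×19×1 + 12×3×13 ≡ 50 mod 57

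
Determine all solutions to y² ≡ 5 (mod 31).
The square roots of 5 mod 31 are 25 and 6. Verify: 25² = 625 ≡ 5 (mod 31)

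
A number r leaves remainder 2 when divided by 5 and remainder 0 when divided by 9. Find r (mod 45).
M = 5 × 9 = 45. M₁ = 9, y₁ ≡ 4 (mod 5). M₂ = 5, y₂ ≡ 2 (mod 9). r = 2×9×4 + 0×5×2 ≡ 27 (mod 45)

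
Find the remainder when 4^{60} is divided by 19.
By Fermat: 4^{18} ≡ 1 (mod 19). 60 = 3×18 + 6. So 4^{60} ≡ 4^{6} ≡ 11 (mod 19)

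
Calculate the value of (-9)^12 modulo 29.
By repeated squaring (mod 29): (-9)^{1}≡20, (-9)^{2}≡23, (-9)^{4}≡7, (-9)^{8}≡20. Then (-9)^{12} = (-9)^{8+4} ≡ 20 × 7 ≡ 24 (mod 29)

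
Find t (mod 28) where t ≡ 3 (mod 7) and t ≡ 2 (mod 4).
M = 7 × 4 = 28. M₁ = 4, y₁ ≡ 2 (mod 7). M₂ = 7, y₂ ≡ 3 (mod 4). t = 3×4×2 + 2×7×3 ≡ 10 (mod 28)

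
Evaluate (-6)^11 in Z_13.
By repeated squaring mod 13: (-6)^{1}≡7, (-6)^{2}≡10, (-6)^{4}≡9, (-6)^{8}≡3. Then (-6)^{11} = (-6)^{8+2+1} ≡ 3 × 10 × 7 ≡ 2 mod 13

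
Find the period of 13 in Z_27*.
Powers of 13 mod 27: 13^1≡13, 13^2≡7, 13^3≡10, 13^4≡22, 13^5≡16, 13^6≡19, 13^7≡4, 13^8≡25, 13^9≡1. So the order of 13 is 9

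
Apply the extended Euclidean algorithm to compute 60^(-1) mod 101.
Extended GCD: 60(32) + 101(-19) = 1. So 60^(-1) ≡ 32 mod 101. Verify: 60 × 32 = 1920 ≡ 1 mod 101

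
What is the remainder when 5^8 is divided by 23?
By repeated squaring (mod 23): 5^{1}≡5, 5^{2}≡2, 5^{4}≡4, 5^{8}≡16. So 5^{8} ≡ 16 (mod 23)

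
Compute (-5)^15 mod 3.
Using Fermat: (-5)^{2} ≡ 1 (mod 3). 15 ≡ 1 (mod 2). So (-5)^{15} ≡ (-5)^{1} ≡ 1 (mod 3)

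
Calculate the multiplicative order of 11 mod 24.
Powers of 11 mod 24: 11^1≡11, 11^2≡1. Order = 2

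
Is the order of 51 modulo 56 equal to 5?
Powers of 51 mod 56: 51^1≡51, 51^2≡25, 51^3≡43, 51^4≡9, 51^5≡11, 51^6≡1. 51^5≡11≢1, so ord ≠ 5. No, the actual order is 6.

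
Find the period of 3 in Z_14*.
Powers of 3 mod 14: 3^1≡3, 3^2≡9, 3^3≡13, 3^4≡11, 3^5≡5, 3^6≡1. So the order of 3 is 6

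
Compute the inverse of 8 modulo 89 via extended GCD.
Extended GCD: 8(-11) + 89(1) = 1. So 8^(-1) ≡ -11 ≡ 78 (mod 89). Verify: 8 × 78 = 624 ≡ 1 (mod 89)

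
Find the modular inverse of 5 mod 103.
Since 103 is prime, by Fermat 5^(-1) ≡ 5^{101} ≡ 62 (mod 103). Verify: 5 × 62 = 310 ≡ 1 (mod 103)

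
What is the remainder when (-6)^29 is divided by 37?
By repeated squaring mod 37: (-6)^{1}≡31, (-6)^{2}≡36, (-6)^{4}≡1, (-6)^{8}≡1, (-6)^{16}≡1. Then (-6)^{29} = (-6)^{16+8+4+1} ≡ 1 × 1 × 1 × 31 ≡ 31 mod 37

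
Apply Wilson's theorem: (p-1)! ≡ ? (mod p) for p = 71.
By Wilson's theorem, (70)! ≡ -1 ≡ 70 mod 71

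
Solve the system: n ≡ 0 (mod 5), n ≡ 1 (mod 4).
M = 5 × 4 = 20. M₁ = 4, y₁ ≡ 4 (mod 5). M₂ = 5, y₂ ≡ 1 (mod 4). n = 0×4×4 + 1×5×1 ≡ 5 (mod 20)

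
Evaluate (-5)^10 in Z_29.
By repeated squaring mod 29: (-5)^{1}≡24, (-5)^{2}≡25, (-5)^{4}≡16, (-5)^{8}≡24. Then (-5)^{10} = (-5)^{8+2} ≡ 24 × 25 ≡ 20 mod 29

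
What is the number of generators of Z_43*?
There are φ(43-1) = φ(42) = 12 primitive roots modulo 43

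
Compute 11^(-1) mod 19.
Since 19 is prime, by Fermat 11^(-1) ≡ 11^{17} ≡ 7 mod 19. Verify: 11 × 7 = 77 ≡ 1 mod 19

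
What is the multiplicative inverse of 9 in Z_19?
Since 19 is prime, by Fermat 9^(-1) ≡ 9^{17} ≡ 17 mod 19. Verify: 9 × 17 = 153 ≡ 1 mod 19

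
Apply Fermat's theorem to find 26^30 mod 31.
By Fermat's Little Theorem, 26^{30} ≡ 1 mod 31 since 31 is prime and gcd(26, 31) = 1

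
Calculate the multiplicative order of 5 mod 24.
Powers of 5 mod 24: 5^1≡5, 5^2≡1. So the order of 5 is 2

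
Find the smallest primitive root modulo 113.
g = 3. Powers: [3, 9, 27, 81, 17, 51, 40, 7, 21, ...] generates all 112 non-zero residues.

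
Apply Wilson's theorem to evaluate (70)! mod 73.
(72)! = (70)! × (71) × (72) ≡ -1 (mod 73). So (70)! ≡ -1 × [(72)(71)]^(-1) ≡ 36 (mod 73)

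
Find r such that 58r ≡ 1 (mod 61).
Since 61 is prime, by Fermat 58^(-1) ≡ 58^{59} ≡ 20 (mod 61). Verify: 58 × 20 = 1160 ≡ 1 (mod 61)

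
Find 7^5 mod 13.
By repeated squaring mod 13: 7^{1}≡7, 7^{2}≡10, 7^{4}≡9. Then 7^{5} = 7^{4+1} ≡ 9 × 7 ≡ 11 mod 13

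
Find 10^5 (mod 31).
By repeated squaring (mod 31): 10^{1}≡10, 10^{2}≡7, 10^{4}≡18. Then 10^{5} = 10^{4+1} ≡ 18 × 10 ≡ 25 (mod 31)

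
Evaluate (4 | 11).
(4/11) = 4^{5} mod 11 = 1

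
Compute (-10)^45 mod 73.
By repeated squaring mod 73: (-10)^{1}≡63, (-10)^{2}≡27, (-10)^{4}≡72, (-10)^{8}≡1, (-10)^{16}≡1, (-10)^{32}≡1. Then (-10)^{45} = (-10)^{32+8+4+1} ≡ 1 × 1 × 72 × 63 ≡ 10 mod 73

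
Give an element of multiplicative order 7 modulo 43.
4 has order 7 mod 43 since 4^{7} ≡ 1 (mod 43) and no smaller power works.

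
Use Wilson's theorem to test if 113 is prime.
(112)! mod 113 = 112. Since 112 ≡ -1 mod 113, 113 is prime.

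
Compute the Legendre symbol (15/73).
(15/73) = 15^{36} mod 73 = -1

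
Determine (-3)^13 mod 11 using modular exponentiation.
Using Fermat: (-3)^{10} ≡ 1 mod 11. 13 ≡ 3 mod 10. So (-3)^{13} ≡ (-3)^{3} ≡ 6 mod 11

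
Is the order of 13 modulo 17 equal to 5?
Powers of 13 mod 17: 13^1≡13, 13^2≡16, 13^3≡4, 13^4≡1. Already 13^4≡1, so the order is 4 < 5. No, the actual order is 4.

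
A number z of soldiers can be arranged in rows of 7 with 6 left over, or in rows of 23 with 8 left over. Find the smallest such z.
M = 7 × 23 = 161. M₁ = 23, y₁ ≡ 4 mod 7. M₂ = 7, y₂ ≡ 10 mod 23. z = 6×23×4 + 8×7×10 ≡ 146 mod 161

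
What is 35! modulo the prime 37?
(36)! = (35)! × (36) ≡ -1 mod 37. So (35)! ≡ -1 × (36)^(-1) ≡ (-1)×(-1) = 1 mod 37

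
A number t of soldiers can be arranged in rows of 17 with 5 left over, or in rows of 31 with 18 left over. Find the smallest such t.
M = 17 × 31 = 527. M₁ = 31, y₁ ≡ 11 mod 17. M₂ = 17, y₂ ≡ 11 mod 31. t = 5×31×11 + 18×17×11 ≡ 328 mod 527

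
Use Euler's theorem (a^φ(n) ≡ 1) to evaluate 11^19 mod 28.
By Euler: 11^{12} ≡ 1 mod 28 since gcd(11, 28) = 1. 19 = 1×12 + 7. So 11^{19} ≡ 11^{7} ≡ 11 mod 28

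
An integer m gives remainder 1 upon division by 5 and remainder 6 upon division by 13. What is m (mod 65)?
M = 5 × 13 = 65. M₁ = 13, y₁ ≡ 2 (mod 5). M₂ = 5, y₂ ≡ 8 (mod 13). m = 1×13×2 + 6×5×8 ≡ 6 (mod 65)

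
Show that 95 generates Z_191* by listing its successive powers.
95^1, 95^2, ..., 95^{190} mod 191: [95, 48, 167, 12, 185, 3, 94, 144, 119, 36, 173, 9, 91, 50, 166, 108, 137, 27, 82, 150, 116, 133, 29, 81, 55, 68, 157, 17, 87, 52, 165, 13, 89, 51, 70, 156, 113, 39, 76, 153, 19, 86, 148, 117, 37, 77, 57, 67, 62, 160, 111, 40, 171, 10, 186, 98, 142, 120, 131, 30, 176, 103, 44, 169, 11, 90, 146, 118, 132, 125, 33, 79, 56, 163, 14, 184, 99, 46, 168, 107, 42, 170, 106, 138, 122, 130, 126, 128, 127, 32, 175, 8, 187, 2, 190, 96, 143, 24, 179, 6, 188, 97, 47, 72, 155, 18, 182, 100, 141, 25, 83, 54, 164, 109, 41, 75, 58, 162, 110, 136, 123, 34, 174, 104, 139, 26, 178, 102, 140, 121, 35, 78, 152, 115, 38, 172, 105, 43, 74, 154, 114, 134, 124, 129, 31, 80, 151, 20, 181, 5, 93, 49, 71, 60, 161, 15, 88, 147, 22, 180, 101, 45, 73, 59, 66, 158, 112, 135, 28, 177, 7, 92, 145, 23, 84, 149, 21, 85, 53, 69, 61, 65, 63, 64, 159, 16, 183, 4, 189, 1]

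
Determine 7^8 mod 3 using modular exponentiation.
Using Fermat: 7^{2} ≡ 1 (mod 3). 8 ≡ 0 (mod 2). So 7^{8} ≡ 7^{0} ≡ 1 (mod 3)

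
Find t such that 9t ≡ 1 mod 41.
Since 41 is prime, by Fermat 9^(-1) ≡ 9^{39} ≡ 32 mod 41. Verify: 9 × 32 = 288 ≡ 1 mod 41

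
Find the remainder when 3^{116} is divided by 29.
By Fermat: 3^{28} ≡ 1 mod 29. 116 = 4×28 + 4. So 3^{116} ≡ 3^{4} ≡ 23 mod 29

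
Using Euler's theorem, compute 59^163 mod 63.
By Euler: 59^{36} ≡ 1 (mod 63) since gcd(59, 63) = 1. 163 = 4×36 + 19. So 59^{163} ≡ 59^{19} ≡ 59 (mod 63)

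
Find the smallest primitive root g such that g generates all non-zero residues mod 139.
g = 2. For each prime q|138: 2^{69}≡138, 2^{46}≡96, 2^{6}≡64, none ≡ 1, so ord_139(2) = 138 and 2 is a primitive root.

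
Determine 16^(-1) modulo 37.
Since 37 is prime, by Fermat 16^(-1) ≡ 16^{35} ≡ 7 mod 37. Verify: 16 × 7 = 112 ≡ 1 mod 37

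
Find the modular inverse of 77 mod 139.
Since 139 is prime, by Fermat 77^(-1) ≡ 77^{137} ≡ 65 (mod 139). Verify: 77 × 65 = 5005 ≡ 1 (mod 139)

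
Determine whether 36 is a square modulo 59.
By Euler's criterion: 36^{29} ≡ 1 (mod 59). Since this equals 1, 36 is a QR.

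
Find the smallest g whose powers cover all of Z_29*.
g = 2. Powers: [2, 4, 8, 16, 3, 6, 12, 24, 19, 9, ...] generates all 28 non-zero residues.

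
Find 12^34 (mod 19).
Using Fermat: 12^{18} ≡ 1 (mod 19). 34 ≡ 16 (mod 18). So 12^{34} ≡ 12^{16} ≡ 7 (mod 19)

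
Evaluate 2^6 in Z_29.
By repeated squaring mod 29: 2^{1}≡2, 2^{2}≡4, 2^{4}≡16. Then 2^{6} = 2^{4+2} ≡ 16 × 4 ≡ 6 mod 29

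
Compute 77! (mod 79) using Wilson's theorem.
(78)! = (77)! × (78) ≡ -1 (mod 79). So (77)! ≡ -1 × (78)^(-1) ≡ (-1)×(-1) = 1 (mod 79)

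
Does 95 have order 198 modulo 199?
ord_199(95) divides 198. For each prime q|198: 95^{99}≡198, 95^{66}≡106, 95^{18}≡18, none ≡ 1. So 95 has order 198 and is a primitive root mod 199.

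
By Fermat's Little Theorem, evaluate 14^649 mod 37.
By Fermat: 14^{36} ≡ 1 mod 37. 649 ≡ 1 mod 36. So 14^{649} ≡ 14^{1} ≡ 14 mod 37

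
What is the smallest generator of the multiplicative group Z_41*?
g = 6. For each prime q|40: 6^{20}≡40, 6^{8}≡10, none ≡ 1, so ord_41(6) = 40 and 6 is a primitive root.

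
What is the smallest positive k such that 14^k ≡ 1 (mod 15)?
Powers of 14 mod 15: 14^1≡14, 14^2≡1. Order = 2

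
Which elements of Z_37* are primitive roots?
There are φ(36) = 12 primitive roots mod 37: {2, 5, 13, 15, 17, 18, 19, 20, 22, 24, 32, 35}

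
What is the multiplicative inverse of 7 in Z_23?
Since 23 is prime, by Fermat 7^(-1) ≡ 7^{21} ≡ 10 (mod 23). Verify: 7 × 10 = 70 ≡ 1 (mod 23)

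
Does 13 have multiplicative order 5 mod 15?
Powers of 13 mod 15: 13^1≡13, 13^2≡4, 13^3≡7, 13^4≡1. Already 13^4≡1, so the order is 4 < 5. No, the actual order is 4.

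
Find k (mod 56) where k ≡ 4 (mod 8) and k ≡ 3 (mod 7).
M = 8 × 7 = 56. M₁ = 7, y₁ ≡ 7 (mod 8). M₂ = 8, y₂ ≡ 1 (mod 7). k = 4×7×7 + 3×8×1 ≡ 52 (mod 56)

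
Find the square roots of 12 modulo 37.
The square roots of 12 mod 37 are 7 and 30. Verify: 7² = 49 ≡ 12 mod 37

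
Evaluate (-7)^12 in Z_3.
Using Fermat: (-7)^{2} ≡ 1 mod 3. 12 ≡ 0 mod 2. So (-7)^{12} ≡ (-7)^{0} ≡ 1 mod 3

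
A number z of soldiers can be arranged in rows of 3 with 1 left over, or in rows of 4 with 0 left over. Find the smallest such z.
M = 3 × 4 = 12. M₁ = 4, y₁ ≡ 1 mod 3. M₂ = 3, y₂ ≡ 3 mod 4. z = 1×4×1 + 0×3×3 ≡ 4 mod 12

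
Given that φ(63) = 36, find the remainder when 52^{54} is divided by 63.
By Euler: 52^{36} ≡ 1 (mod 63) since gcd(52, 63) = 1. 54 = 1×36 + 18. So 52^{54} ≡ 52^{18} ≡ 1 (mod 63)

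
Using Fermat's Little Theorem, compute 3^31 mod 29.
By Fermat: 3^{28} ≡ 1 mod 29. So 3^{31} = 3^{28} · 3^{3} ≡ 3^{3} ≡ 27 mod 29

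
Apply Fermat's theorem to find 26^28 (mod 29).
By Fermat's Little Theorem, 26^{28} ≡ 1 (mod 29) since 29 is prime and gcd(26, 29) = 1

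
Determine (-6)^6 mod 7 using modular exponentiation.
Using Fermat: (-6)^{6} ≡ 1 mod 7. 6 ≡ 0 mod 6. So (-6)^{6} ≡ (-6)^{0} ≡ 1 mod 7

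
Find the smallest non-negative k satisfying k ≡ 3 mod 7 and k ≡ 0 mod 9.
M = 7 × 9 = 63. M₁ = 9, y₁ ≡ 4 mod 7. M₂ = 7, y₂ ≡ 4 mod 9. k = 3×9×4 + 0×7×4 ≡ 45 mod 63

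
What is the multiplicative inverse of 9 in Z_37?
Since 37 is prime, by Fermat 9^(-1) ≡ 9^{35} ≡ 33 mod 37. Verify: 9 × 33 = 297 ≡ 1 mod 37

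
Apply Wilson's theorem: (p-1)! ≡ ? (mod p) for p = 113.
By Wilson's theorem, (112)! ≡ -1 ≡ 112 (mod 113)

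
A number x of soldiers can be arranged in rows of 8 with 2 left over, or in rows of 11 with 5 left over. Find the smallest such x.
M = 8 × 11 = 88. M₁ = 11, y₁ ≡ 3 (mod 8). M₂ = 8, y₂ ≡ 7 (mod 11). x = 2×11×3 + 5×8×7 ≡ 82 (mod 88)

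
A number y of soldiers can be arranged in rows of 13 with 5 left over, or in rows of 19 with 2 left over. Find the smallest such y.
M = 13 × 19 = 247. M₁ = 19, y₁ ≡ 11 mod 13. M₂ = 13, y₂ ≡ 3 mod 19. y = 5×19×11 + 2×13×3 ≡ 135 mod 247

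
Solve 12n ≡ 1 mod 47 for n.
Since 47 is prime, by Fermat 12^(-1) ≡ 12^{45} ≡ 4 mod 47. Verify: 12 × 4 = 48 ≡ 1 mod 47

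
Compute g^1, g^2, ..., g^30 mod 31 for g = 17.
17^1, 17^2, ..., 17^{30} mod 31: [17, 10, 15, 7, 26, 8, 12, 18, 27, 25, 22, 2, 3, 20, 30, 14, 21, 16, 24, 5, 23, 19, 13, 4, 6, 9, 29, 28, 11, 1]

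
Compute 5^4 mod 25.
5^{4} = 625 ≡ 0 mod 25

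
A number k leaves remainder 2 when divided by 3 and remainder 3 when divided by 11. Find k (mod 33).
M = 3 × 11 = 33. M₁ = 11, y₁ ≡ 2 (mod 3). M₂ = 3, y₂ ≡ 4 (mod 11). k = 2×11×2 + 3×3×4 ≡ 14 (mod 33)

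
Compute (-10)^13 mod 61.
By repeated squaring mod 61: (-10)^{1}≡51, (-10)^{2}≡39, (-10)^{4}≡57, (-10)^{8}≡16. Then (-10)^{13} = (-10)^{8+4+1} ≡ 16 × 57 × 51 ≡ 30 mod 61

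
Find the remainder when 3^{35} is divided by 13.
By Fermat: 3^{12} ≡ 1 (mod 13). 35 = 2×12 + 11. So 3^{35} ≡ 3^{11} ≡ 9 (mod 13)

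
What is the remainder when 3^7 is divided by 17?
By repeated squaring mod 17: 3^{1}≡3, 3^{2}≡9, 3^{4}≡13. Then 3^{7} = 3^{4+2+1} ≡ 13 × 9 × 3 ≡ 11 mod 17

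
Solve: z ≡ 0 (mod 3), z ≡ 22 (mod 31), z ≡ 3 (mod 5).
M = 3 × 31 × 5 = 465. M₁ = 155, y₁ ≡ 2 (mod 3). M₂ = 15, y₂ ≡ 29 (mod 31). M₃ = 93, y₃ ≡ 2 (mod 5). z = 0×155×2 + 22×15×29 + 3×93×2 ≡ 363 (mod 465)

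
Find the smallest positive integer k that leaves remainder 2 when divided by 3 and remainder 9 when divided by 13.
M = 3 × 13 = 39. M₁ = 13, y₁ ≡ 1 (mod 3). M₂ = 3, y₂ ≡ 9 (mod 13). k = 2×13×1 + 9×3×9 ≡ 35 (mod 39)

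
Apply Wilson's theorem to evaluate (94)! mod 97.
(96)! = (94)! × (95) × (96) ≡ -1 (mod 97). So (94)! ≡ -1 × [(96)(95)]^(-1) ≡ 48 (mod 97)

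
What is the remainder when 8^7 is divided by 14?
By repeated squaring mod 14: 8^{1}≡8, 8^{2}≡8, 8^{4}≡8. Then 8^{7} = 8^{4+2+1} ≡ 8 × 8 × 8 ≡ 8 mod 14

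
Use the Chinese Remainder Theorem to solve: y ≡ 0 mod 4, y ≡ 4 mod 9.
M = 4 × 9 = 36. M₁ = 9, y₁ ≡ 1 mod 4. M₂ = 4, y₂ ≡ 7 mod 9. y = 0×9×1 + 4×4×7 ≡ 4 mod 36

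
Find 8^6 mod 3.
Using Fermat: 8^{2} ≡ 1 mod 3. 6 ≡ 0 mod 2. So 8^{6} ≡ 8^{0} ≡ 1 mod 3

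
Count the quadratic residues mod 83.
Exactly half the non-zero residues mod a prime are QRs: (83-1)/2 = 41.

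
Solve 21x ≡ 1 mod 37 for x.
Since 37 is prime, by Fermat 21^(-1) ≡ 21^{35} ≡ 30 mod 37. Verify: 21 × 30 = 630 ≡ 1 mod 37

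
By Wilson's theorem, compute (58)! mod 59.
By Wilson's theorem, (58)! ≡ -1 ≡ 58 mod 59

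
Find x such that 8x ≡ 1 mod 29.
Since 29 is prime, by Fermat 8^(-1) ≡ 8^{27} ≡ 11 mod 29. Verify: 8 × 11 = 88 ≡ 1 mod 29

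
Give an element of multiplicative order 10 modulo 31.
15 has order 10 mod 31 since 15^{10} ≡ 1 mod 31 and no smaller power works.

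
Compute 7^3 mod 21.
7^{3} = 343 ≡ 7 (mod 21)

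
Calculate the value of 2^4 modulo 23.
2^{4} = 16 ≡ 16 (mod 23)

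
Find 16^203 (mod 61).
Using Fermat: 16^{60} ≡ 1 (mod 61). 203 ≡ 23 (mod 60). So 16^{203} ≡ 16^{23} ≡ 57 (mod 61)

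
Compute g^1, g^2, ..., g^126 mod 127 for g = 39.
39^1, 39^2, ..., 39^{126} mod 127: [39, 124, 10, 9, 97, 100, 90, 81, 111, 11, 48, 94, 110, 99, 51, 84, 101, 2, 78, 121, 20, 18, 67, 73, 53, 35, 95, 22, 96, 61, 93, 71, 102, 41, 75, 4, 29, 115, 40, 36, 7, 19, 106, 70, 63, 44, 65, 122, 59, 15, 77, 82, 23, 8, 58, 103, 80, 72, 14, 38, 85, 13, 126, 88, 3, 117, 118, 30, 27, 37, 46, 16, 116, 79, 33, 17, 28, 76, 43, 26, 125, 49, 6, 107, 109, 60, 54, 74, 92, 32, 105, 31, 66, 34, 56, 25, 86, 52, 123, 98, 12, 87, 91, 120, 108, 21, 57, 64, 83, 62, 5, 68, 112, 50, 45, 104, 119, 69, 24, 47, 55, 113, 89, 42, 114, 1]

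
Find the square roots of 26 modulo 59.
The square roots of 26 mod 59 are 12 and 47. Verify: 12² = 144 ≡ 26 mod 59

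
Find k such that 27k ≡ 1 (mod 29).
Since 29 is prime, by Fermat 27^(-1) ≡ 27^{27} ≡ 14 (mod 29). Verify: 27 × 14 = 378 ≡ 1 (mod 29)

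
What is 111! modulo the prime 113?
(112)! = (111)! × (112) ≡ -1 mod 113. So (111)! ≡ -1 × (112)^(-1) ≡ (-1)×(-1) = 1 mod 113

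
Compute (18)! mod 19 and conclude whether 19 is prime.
(18)! mod 19 = 18. Since 18 ≡ -1 mod 19, 19 is prime.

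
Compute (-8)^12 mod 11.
Using Fermat: (-8)^{10} ≡ 1 mod 11. 12 ≡ 2 mod 10. So (-8)^{12} ≡ (-8)^{2} ≡ 9 mod 11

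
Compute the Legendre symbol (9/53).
(9/53) = 9^{26} mod 53 = 1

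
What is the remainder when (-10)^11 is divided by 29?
By repeated squaring (mod 29): (-10)^{1}≡19, (-10)^{2}≡13, (-10)^{4}≡24, (-10)^{8}≡25. Then (-10)^{11} = (-10)^{8+2+1} ≡ 25 × 13 × 19 ≡ 27 (mod 29)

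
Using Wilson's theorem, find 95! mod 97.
(96)! = (95)! × (96) ≡ -1 (mod 97). So (95)! ≡ -1 × (96)^(-1) ≡ (-1)×(-1) = 1 (mod 97)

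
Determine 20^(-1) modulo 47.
Since 47 is prime, by Fermat 20^(-1) ≡ 20^{45} ≡ 40 (mod 47). Verify: 20 × 40 = 800 ≡ 1 (mod 47)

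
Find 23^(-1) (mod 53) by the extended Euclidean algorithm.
Extended GCD: 23(-23) + 53(10) = 1. So 23^(-1) ≡ -23 ≡ 30 (mod 53). Verify: 23 × 30 = 690 ≡ 1 (mod 53)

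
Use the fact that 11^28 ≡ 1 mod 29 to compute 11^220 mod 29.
By Fermat: 11^{28} ≡ 1 mod 29. 220 ≡ 24 mod 28. So 11^{220} ≡ 11^{24} ≡ 7 mod 29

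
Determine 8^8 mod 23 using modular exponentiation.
By repeated squaring (mod 23): 8^{1}≡8, 8^{2}≡18, 8^{4}≡2, 8^{8}≡4. So 8^{8} ≡ 4 (mod 23)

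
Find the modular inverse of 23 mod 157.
Since 157 is prime, by Fermat 23^(-1) ≡ 23^{155} ≡ 41 (mod 157). Verify: 23 × 41 = 943 ≡ 1 (mod 157)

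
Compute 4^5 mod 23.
By repeated squaring (mod 23): 4^{1}≡4, 4^{2}≡16, 4^{4}≡3. Then 4^{5} = 4^{4+1} ≡ 3 × 4 ≡ 12 (mod 23)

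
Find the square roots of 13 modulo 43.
The square roots of 13 mod 43 are 23 and 20. Verify: 23² = 529 ≡ 13 mod 43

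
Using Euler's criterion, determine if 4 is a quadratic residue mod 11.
By Euler's criterion: 4^{5} ≡ 1 (mod 11). Since this equals 1, 4 is a QR.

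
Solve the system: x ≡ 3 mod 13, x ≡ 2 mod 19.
M = 13 × 19 = 247. M₁ = 19, y₁ ≡ 11 mod 13. M₂ = 13, y₂ ≡ 3 mod 19. x = 3×19×11 + 2×13×3 ≡ 211 mod 247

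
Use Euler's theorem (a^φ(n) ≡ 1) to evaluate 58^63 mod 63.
By Euler: 58^{36} ≡ 1 (mod 63) since gcd(58, 63) = 1. 63 = 1×36 + 27. So 58^{63} ≡ 58^{27} ≡ 1 (mod 63)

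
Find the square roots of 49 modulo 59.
The square roots of 49 mod 59 are 7 and 52. Verify: 7² = 49 ≡ 49 (mod 59)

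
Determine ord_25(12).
Powers of 12 mod 25: 12^1≡12, 12^2≡19, 12^3≡3, 12^4≡11, 12^5≡7, 12^6≡9, 12^7≡8, 12^8≡21, 12^9≡2, 12^10≡24, 12^11≡13, 12^12≡6, 12^13≡22, 12^14≡14, 12^15≡18, 12^16≡16, 12^17≡17, 12^18≡4, 12^19≡23, 12^20≡1. ord_25(12) = 20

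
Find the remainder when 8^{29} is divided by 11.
By Fermat: 8^{10} ≡ 1 (mod 11). 29 = 2×10 + 9. So 8^{29} ≡ 8^{9} ≡ 7 (mod 11)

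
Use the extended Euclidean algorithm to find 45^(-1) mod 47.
Extended GCD: 45(23) + 47(-22) = 1. So 45^(-1) ≡ 23 (mod 47). Verify: 45 × 23 = 1035 ≡ 1 (mod 47)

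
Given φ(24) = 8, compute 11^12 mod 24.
By Euler: 11^{8} ≡ 1 mod 24 since gcd(11, 24) = 1. 12 = 1×8 + 4. So 11^{12} ≡ 11^{4} ≡ 1 mod 24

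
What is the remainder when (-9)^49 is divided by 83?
By repeated squaring (mod 83): (-9)^{1}≡74, (-9)^{2}≡81, (-9)^{4}≡4, (-9)^{8}≡16, (-9)^{16}≡7, (-9)^{32}≡49. Then (-9)^{49} = (-9)^{32+16+1} ≡ 49 × 7 × 74 ≡ 67 (mod 83)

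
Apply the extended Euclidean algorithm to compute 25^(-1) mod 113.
Extended GCD: 25(-9) + 113(2) = 1. So 25^(-1) ≡ -9 ≡ 104 mod 113. Verify: 25 × 104 = 2600 ≡ 1 mod 113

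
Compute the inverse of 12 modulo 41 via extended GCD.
Extended GCD: 12(-17) + 41(5) = 1. So 12^(-1) ≡ -17 ≡ 24 mod 41. Verify: 12 × 24 = 288 ≡ 1 mod 41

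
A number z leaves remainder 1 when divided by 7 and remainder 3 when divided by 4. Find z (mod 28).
M = 7 × 4 = 28. M₁ = 4, y₁ ≡ 2 (mod 7). M₂ = 7, y₂ ≡ 3 (mod 4). z = 1×4×2 + 3×7×3 ≡ 15 (mod 28)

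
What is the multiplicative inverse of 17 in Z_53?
Since 53 is prime, by Fermat 17^(-1) ≡ 17^{51} ≡ 25 mod 53. Verify: 17 × 25 = 425 ≡ 1 mod 53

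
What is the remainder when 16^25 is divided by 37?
By repeated squaring (mod 37): 16^{1}≡16, 16^{2}≡34, 16^{4}≡9, 16^{8}≡7, 16^{16}≡12. Then 16^{25} = 16^{16+8+1} ≡ 12 × 7 × 16 ≡ 12 (mod 37)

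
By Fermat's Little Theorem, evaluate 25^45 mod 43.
By Fermat: 25^{42} ≡ 1 (mod 43). So 25^{45} = 25^{42} · 25^{3} ≡ 25^{3} ≡ 16 (mod 43)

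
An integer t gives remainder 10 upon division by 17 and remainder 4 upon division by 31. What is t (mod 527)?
M = 17 × 31 = 527. M₁ = 31, y₁ ≡ 11 (mod 17). M₂ = 17, y₂ ≡ 11 (mod 31). t = 10×31×11 + 4×17×11 ≡ 469 (mod 527)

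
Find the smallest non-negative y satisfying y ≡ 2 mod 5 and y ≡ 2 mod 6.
M = 5 × 6 = 30. M₁ = 6, y₁ ≡ 1 mod 5. M₂ = 5, y₂ ≡ 5 mod 6. y = 2×6×1 + 2×5×5 ≡ 2 mod 30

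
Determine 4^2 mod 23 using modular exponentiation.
4^{2} = 16 ≡ 16 mod 23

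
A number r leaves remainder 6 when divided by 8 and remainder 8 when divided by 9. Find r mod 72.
M = 8 × 9 = 72. M₁ = 9, y₁ ≡ 1 mod 8. M₂ = 8, y₂ ≡ 8 mod 9. r = 6×9×1 + 8×8×8 ≡ 62 mod 72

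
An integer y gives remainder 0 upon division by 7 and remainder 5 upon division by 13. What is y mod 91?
M = 7 × 13 = 91. M₁ = 13, y₁ ≡ 6 mod 7. M₂ = 7, y₂ ≡ 2 mod 13. y = 0×13×6 + 5×7×2 ≡ 70 mod 91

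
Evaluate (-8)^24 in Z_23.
Using Fermat: (-8)^{22} ≡ 1 mod 23. 24 ≡ 2 mod 22. So (-8)^{24} ≡ (-8)^{2} ≡ 18 mod 23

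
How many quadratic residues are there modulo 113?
For prime 113, there are (p-1)/2 = (113-1)/2 = 56 quadratic residues (excluding 0).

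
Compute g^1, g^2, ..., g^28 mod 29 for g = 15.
15^1, 15^2, ..., 15^{28} mod 29: [15, 22, 11, 20, 10, 5, 17, 23, 26, 13, 21, 25, 27, 28, 14, 7, 18, 9, 19, 24, 12, 6, 3, 16, 8, 4, 2, 1]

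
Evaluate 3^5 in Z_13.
By repeated squaring (mod 13): 3^{1}≡3, 3^{2}≡9, 3^{4}≡3. Then 3^{5} = 3^{4+1} ≡ 3 × 3 ≡ 9 (mod 13)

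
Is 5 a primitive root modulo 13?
5^{4} ≡ 1 mod 13 and 4 < 12, so ord_13(5) = 4 ≠ 12 and 5 is not a primitive root.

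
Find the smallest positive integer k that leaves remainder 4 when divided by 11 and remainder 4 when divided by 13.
M = 11 × 13 = 143. M₁ = 13, y₁ ≡ 6 mod 11. M₂ = 11, y₂ ≡ 6 mod 13. k = 4×13×6 + 4×11×6 ≡ 4 mod 143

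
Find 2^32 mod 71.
By repeated squaring mod 71: 2^{1}≡2, 2^{2}≡4, 2^{4}≡16, 2^{8}≡43, 2^{16}≡3, 2^{32}≡9. So 2^{32} ≡ 9 mod 71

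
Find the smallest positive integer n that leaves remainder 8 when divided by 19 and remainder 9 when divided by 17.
M = 19 × 17 = 323. M₁ = 17, y₁ ≡ 9 (mod 19). M₂ = 19, y₂ ≡ 9 (mod 17). n = 8×17×9 + 9×19×9 ≡ 179 (mod 323)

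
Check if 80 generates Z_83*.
ord_83(80) divides 82. For each prime q|82: 80^{41}≡82, 80^{2}≡9, none ≡ 1. So 80 has order 82 and is a primitive root mod 83.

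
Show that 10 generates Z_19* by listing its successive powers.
10^1, 10^2, ..., 10^{18} mod 19: [10, 5, 12, 6, 3, 11, 15, 17, 18, 9, 14, 7, 13, 16, 8, 4, 2, 1]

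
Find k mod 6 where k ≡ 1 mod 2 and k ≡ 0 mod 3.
M = 2 × 3 = 6. M₁ = 3, y₁ ≡ 1 mod 2. M₂ = 2, y₂ ≡ 2 mod 3. k = 1×3×1 + 0×2×2 ≡ 3 mod 6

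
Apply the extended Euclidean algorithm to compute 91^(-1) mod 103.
Extended GCD: 91(-43) + 103(38) = 1. So 91^(-1) ≡ -43 ≡ 60 mod 103. Verify: 91 × 60 = 5460 ≡ 1 mod 103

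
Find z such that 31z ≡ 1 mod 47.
Since 47 is prime, by Fermat 31^(-1) ≡ 31^{45} ≡ 44 mod 47. Verify: 31 × 44 = 1364 ≡ 1 mod 47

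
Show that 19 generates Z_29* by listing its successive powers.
19^1, 19^2, ..., 19^{28} mod 29: [19, 13, 15, 24, 21, 22, 12, 25, 11, 6, 27, 20, 3, 28, 10, 16, 14, 5, 8, 7, 17, 4, 18, 23, 2, 9, 26, 1]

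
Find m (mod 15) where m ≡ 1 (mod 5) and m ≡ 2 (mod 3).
M = 5 × 3 = 15. M₁ = 3, y₁ ≡ 2 (mod 5). M₂ = 5, y₂ ≡ 2 (mod 3). m = 1×3×2 + 2×5×2 ≡ 11 (mod 15)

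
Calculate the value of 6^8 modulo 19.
By repeated squaring mod 19: 6^{1}≡6, 6^{2}≡17, 6^{4}≡4, 6^{8}≡16. So 6^{8} ≡ 16 mod 19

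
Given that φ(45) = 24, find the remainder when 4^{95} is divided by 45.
By Euler: 4^{24} ≡ 1 mod 45 since gcd(4, 45) = 1. 95 = 3×24 + 23. So 4^{95} ≡ 4^{23} ≡ 34 mod 45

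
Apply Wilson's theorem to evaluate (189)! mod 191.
(190)! = (189)! × (190) ≡ -1 (mod 191). So (189)! ≡ -1 × (190)^(-1) ≡ (-1)×(-1) = 1 (mod 191)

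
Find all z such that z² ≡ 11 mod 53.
The square roots of 11 mod 53 are 8 and 45. Verify: 8² = 64 ≡ 11 mod 53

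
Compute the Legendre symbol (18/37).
(18/37) = 18^{18} mod 37 = -1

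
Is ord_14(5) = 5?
Powers of 5 mod 14: 5^1≡5, 5^2≡11, 5^3≡13, 5^4≡9, 5^5≡3, 5^6≡1. 5^5≡3≢1, so ord ≠ 5. No, the actual order is 6.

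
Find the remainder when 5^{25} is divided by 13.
By Fermat: 5^{12} ≡ 1 (mod 13). 25 = 2×12 + 1. So 5^{25} ≡ 5^{1} ≡ 5 (mod 13)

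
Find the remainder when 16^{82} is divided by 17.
By Fermat: 16^{16} ≡ 1 mod 17. 82 = 5×16 + 2. So 16^{82} ≡ 16^{2} ≡ 1 mod 17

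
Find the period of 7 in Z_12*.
Powers of 7 mod 12: 7^1≡7, 7^2≡1. ord_12(7) = 2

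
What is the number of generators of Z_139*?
There are φ(139-1) = φ(138) = 44 primitive roots modulo 139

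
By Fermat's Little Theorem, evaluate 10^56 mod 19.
By Fermat: 10^{18} ≡ 1 mod 19. 56 = 3×18 + 2. So 10^{56} ≡ 10^{2} ≡ 5 mod 19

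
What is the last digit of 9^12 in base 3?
By repeated squaring mod 3: 9^{1}≡0, 9^{2}≡0, 9^{4}≡0, 9^{8}≡0. Then 9^{12} = 9^{8+4} ≡ 0 × 0 ≡ 0 mod 3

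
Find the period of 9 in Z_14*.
Powers of 9 mod 14: 9^1≡9, 9^2≡11, 9^3≡1. ord_14(9) = 3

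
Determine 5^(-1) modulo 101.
Since 101 is prime, by Fermat 5^(-1) ≡ 5^{99} ≡ 81 mod 101. Verify: 5 × 81 = 405 ≡ 1 mod 101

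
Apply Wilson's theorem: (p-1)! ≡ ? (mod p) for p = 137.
By Wilson's theorem, (136)! ≡ -1 ≡ 136 mod 137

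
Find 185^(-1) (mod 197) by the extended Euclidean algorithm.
Extended GCD: 185(82) + 197(-77) = 1. So 185^(-1) ≡ 82 (mod 197). Verify: 185 × 82 = 15170 ≡ 1 (mod 197)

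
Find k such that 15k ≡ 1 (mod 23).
Since 23 is prime, by Fermat 15^(-1) ≡ 15^{21} ≡ 20 (mod 23). Verify: 15 × 20 = 300 ≡ 1 (mod 23)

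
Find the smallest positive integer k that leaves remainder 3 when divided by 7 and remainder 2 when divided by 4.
M = 7 × 4 = 28. M₁ = 4, y₁ ≡ 2 (mod 7). M₂ = 7, y₂ ≡ 3 (mod 4). k = 3×4×2 + 2×7×3 ≡ 10 (mod 28)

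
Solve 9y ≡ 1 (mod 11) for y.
Since 11 is prime, by Fermat 9^(-1) ≡ 9^{9} ≡ 5 (mod 11). Verify: 9 × 5 = 45 ≡ 1 (mod 11)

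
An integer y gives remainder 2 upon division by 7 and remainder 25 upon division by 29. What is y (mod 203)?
M = 7 × 29 = 203. M₁ = 29, y₁ ≡ 1 (mod 7). M₂ = 7, y₂ ≡ 25 (mod 29). y = 2×29×1 + 25×7×25 ≡ 170 (mod 203)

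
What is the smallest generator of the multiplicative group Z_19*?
g = 2. Powers: [2, 4, 8, 16, 13, 7, 14, ...] generates all 18 non-zero residues.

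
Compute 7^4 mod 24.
7^{4} = 2401 ≡ 1 (mod 24)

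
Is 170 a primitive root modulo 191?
170^{95} ≡ 1 mod 191 and 95 < 190, so ord_191(170) = 95 ≠ 190 and 170 is not a primitive root.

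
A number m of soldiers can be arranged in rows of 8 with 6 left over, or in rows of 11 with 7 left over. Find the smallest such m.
M = 8 × 11 = 88. M₁ = 11, y₁ ≡ 3 (mod 8). M₂ = 8, y₂ ≡ 7 (mod 11). m = 6×11×3 + 7×8×7 ≡ 62 (mod 88)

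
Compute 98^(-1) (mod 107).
Since 107 is prime, by Fermat 98^(-1) ≡ 98^{105} ≡ 95 (mod 107). Verify: 98 × 95 = 9310 ≡ 1 (mod 107)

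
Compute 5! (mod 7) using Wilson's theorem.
(6)! = (5)! × (6) ≡ -1 (mod 7). So (5)! ≡ -1 × (6)^(-1) ≡ (-1)×(-1) = 1 (mod 7)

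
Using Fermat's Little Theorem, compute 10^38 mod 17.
By Fermat: 10^{16} ≡ 1 mod 17. 38 = 2×16 + 6. So 10^{38} ≡ 10^{6} ≡ 9 mod 17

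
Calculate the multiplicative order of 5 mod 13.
Powers of 5 mod 13: 5^1≡5, 5^2≡12, 5^3≡8, 5^4≡1. Order = 4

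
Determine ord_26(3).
Powers of 3 mod 26: 3^1≡3, 3^2≡9, 3^3≡1. ord_26(3) = 3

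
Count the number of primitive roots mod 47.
Number of primitive roots mod 47 = φ(p-1) = φ(46) = 22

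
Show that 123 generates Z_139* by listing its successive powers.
123^1, 123^2, ..., 123^{138} mod 139: [123, 117, 74, 67, 40, 55, 93, 41, 39, 71, 115, 106, 111, 31, 60, 13, 70, 131, 128, 37, 103, 20, 97, 116, 90, 89, 105, 127, 53, 125, 85, 30, 76, 35, 135, 64, 88, 121, 10, 118, 58, 45, 114, 122, 133, 96, 132, 112, 15, 38, 87, 137, 32, 44, 130, 5, 59, 29, 92, 57, 61, 136, 48, 66, 56, 77, 19, 113, 138, 16, 22, 65, 72, 99, 84, 46, 98, 100, 68, 24, 33, 28, 108, 79, 126, 69, 8, 11, 102, 36, 119, 42, 23, 49, 50, 34, 12, 86, 14, 54, 109, 63, 104, 4, 75, 51, 18, 129, 21, 81, 94, 25, 17, 6, 43, 7, 27, 124, 101, 52, 2, 107, 95, 9, 134, 80, 110, 47, 82, 78, 3, 91, 73, 83, 62, 120, 26, 1]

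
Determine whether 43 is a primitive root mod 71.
43^{35} ≡ 1 mod 71 and 35 < 70, so ord_71(43) = 35 ≠ 70 and 43 is not a primitive root.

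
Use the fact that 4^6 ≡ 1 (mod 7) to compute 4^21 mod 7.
By Fermat: 4^{6} ≡ 1 (mod 7). 21 = 3×6 + 3. So 4^{21} ≡ 4^{3} ≡ 1 (mod 7)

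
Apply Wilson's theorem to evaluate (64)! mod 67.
(66)! = (64)! × (65) × (66) ≡ -1 (mod 67). So (64)! ≡ -1 × [(66)(65)]^(-1) ≡ 33 (mod 67)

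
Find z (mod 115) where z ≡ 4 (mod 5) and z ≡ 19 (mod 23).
M = 5 × 23 = 115. M₁ = 23, y₁ ≡ 2 (mod 5). M₂ = 5, y₂ ≡ 14 (mod 23). z = 4×23×2 + 19×5×14 ≡ 19 (mod 115)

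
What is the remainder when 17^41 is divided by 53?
By repeated squaring mod 53: 17^{1}≡17, 17^{2}≡24, 17^{4}≡46, 17^{8}≡49, 17^{16}≡16, 17^{32}≡44. Then 17^{41} = 17^{32+8+1} ≡ 44 × 49 × 17 ≡ 29 mod 53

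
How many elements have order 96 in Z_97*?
Number of primitive roots mod 97 = φ(p-1) = φ(96) = 32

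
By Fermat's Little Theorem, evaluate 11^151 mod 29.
By Fermat: 11^{28} ≡ 1 mod 29. 151 = 5×28 + 11. So 11^{151} ≡ 11^{11} ≡ 10 mod 29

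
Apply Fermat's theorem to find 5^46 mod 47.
By Fermat's Little Theorem, 5^{46} ≡ 1 mod 47 since 47 is prime and gcd(5, 47) = 1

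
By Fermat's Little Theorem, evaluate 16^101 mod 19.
By Fermat: 16^{18} ≡ 1 (mod 19). 101 = 5×18 + 11. So 16^{101} ≡ 16^{11} ≡ 9 (mod 19)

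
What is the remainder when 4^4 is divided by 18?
4^{4} = 256 ≡ 4 (mod 18)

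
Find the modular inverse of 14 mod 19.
Since 19 is prime, by Fermat 14^(-1) ≡ 14^{17} ≡ 15 (mod 19). Verify: 14 × 15 = 210 ≡ 1 (mod 19)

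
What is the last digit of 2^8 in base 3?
Using Fermat: 2^{2} ≡ 1 (mod 3). 8 ≡ 0 (mod 2). So 2^{8} ≡ 2^{0} ≡ 1 (mod 3)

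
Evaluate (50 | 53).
(50/53) = 50^{26} mod 53 = -1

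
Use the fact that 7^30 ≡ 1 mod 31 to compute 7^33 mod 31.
By Fermat: 7^{30} ≡ 1 mod 31. So 7^{33} = 7^{30} · 7^{3} ≡ 7^{3} ≡ 2 mod 31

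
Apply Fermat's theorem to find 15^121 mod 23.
By Fermat: 15^{22} ≡ 1 mod 23. 121 = 5×22 + 11. So 15^{121} ≡ 15^{11} ≡ 22 mod 23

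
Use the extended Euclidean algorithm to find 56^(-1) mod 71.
Extended GCD: 56(-19) + 71(15) = 1. So 56^(-1) ≡ -19 ≡ 52 mod 71. Verify: 56 × 52 = 2912 ≡ 1 mod 71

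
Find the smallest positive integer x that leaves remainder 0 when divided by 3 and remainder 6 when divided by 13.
M = 3 × 13 = 39. M₁ = 13, y₁ ≡ 1 mod 3. M₂ = 3, y₂ ≡ 9 mod 13. x = 0×13×1 + 6×3×9 ≡ 6 mod 39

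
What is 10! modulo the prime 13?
(12)! = (10)! × (11) × (12) ≡ -1 mod 13. So (10)! ≡ -1 × [(12)(11)]^(-1) ≡ 6 mod 13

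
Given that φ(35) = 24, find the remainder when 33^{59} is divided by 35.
By Euler: 33^{24} ≡ 1 mod 35 since gcd(33, 35) = 1. 59 = 2×24 + 11. So 33^{59} ≡ 33^{11} ≡ 17 mod 35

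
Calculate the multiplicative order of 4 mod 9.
Powers of 4 mod 9: 4^1≡4, 4^2≡7, 4^3≡1. So the order of 4 is 3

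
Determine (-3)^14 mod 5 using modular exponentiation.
Using Fermat: (-3)^{4} ≡ 1 mod 5. 14 ≡ 2 mod 4. So (-3)^{14} ≡ (-3)^{2} ≡ 4 mod 5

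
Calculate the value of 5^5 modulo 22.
By repeated squaring (mod 22): 5^{1}≡5, 5^{2}≡3, 5^{4}≡9. Then 5^{5} = 5^{4+1} ≡ 9 × 5 ≡ 1 (mod 22)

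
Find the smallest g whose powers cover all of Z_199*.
g = 3. Powers: [3, 9, 27, 81, 44, 132, 197, 193, 181, ...] generates all 198 non-zero residues.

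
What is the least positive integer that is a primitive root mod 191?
g = 19. For each prime q|190: 19^{95}≡190, 19^{38}≡39, 19^{10}≡52, none ≡ 1, so ord_191(19) = 190 and 19 is a primitive root.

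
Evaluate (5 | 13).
(5/13) = 5^{6} mod 13 = -1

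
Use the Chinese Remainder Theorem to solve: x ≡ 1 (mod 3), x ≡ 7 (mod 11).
M = 3 × 11 = 33. M₁ = 11, y₁ ≡ 2 (mod 3). M₂ = 3, y₂ ≡ 4 (mod 11). x = 1×11×2 + 7×3×4 ≡ 7 (mod 33)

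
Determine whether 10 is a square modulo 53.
By Euler's criterion: 10^{26} ≡ 1 (mod 53). Since this equals 1, 10 is a QR.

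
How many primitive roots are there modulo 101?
Number of primitive roots mod 101 = φ(p-1) = φ(100) = 40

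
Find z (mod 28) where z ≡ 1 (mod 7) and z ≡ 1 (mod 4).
M = 7 × 4 = 28. M₁ = 4, y₁ ≡ 2 (mod 7). M₂ = 7, y₂ ≡ 3 (mod 4). z = 1×4×2 + 1×7×3 ≡ 1 (mod 28)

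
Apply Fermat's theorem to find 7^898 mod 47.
By Fermat: 7^{46} ≡ 1 mod 47. 898 ≡ 24 mod 46. So 7^{898} ≡ 7^{24} ≡ 7 mod 47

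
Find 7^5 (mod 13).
By repeated squaring (mod 13): 7^{1}≡7, 7^{2}≡10, 7^{4}≡9. Then 7^{5} = 7^{4+1} ≡ 9 × 7 ≡ 11 (mod 13)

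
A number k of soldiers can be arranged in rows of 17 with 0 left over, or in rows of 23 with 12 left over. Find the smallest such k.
M = 17 × 23 = 391. M₁ = 23, y₁ ≡ 3 mod 17. M₂ = 17, y₂ ≡ 19 mod 23. k = 0×23×3 + 12×17×19 ≡ 357 mod 391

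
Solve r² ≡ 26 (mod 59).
The square roots of 26 mod 59 are 12 and 47. Verify: 12² = 144 ≡ 26 (mod 59)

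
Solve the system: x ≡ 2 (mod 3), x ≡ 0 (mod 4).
M = 3 × 4 = 12. M₁ = 4, y₁ ≡ 1 (mod 3). M₂ = 3, y₂ ≡ 3 (mod 4). x = 2×4×1 + 0×3×3 ≡ 8 (mod 12)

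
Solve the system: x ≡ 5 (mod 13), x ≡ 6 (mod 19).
M = 13 × 19 = 247. M₁ = 19, y₁ ≡ 11 (mod 13). M₂ = 13, y₂ ≡ 3 (mod 19). x = 5×19×11 + 6×13×3 ≡ 44 (mod 247)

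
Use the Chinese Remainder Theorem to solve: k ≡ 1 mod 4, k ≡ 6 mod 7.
M = 4 × 7 = 28. M₁ = 7, y₁ ≡ 3 mod 4. M₂ = 4, y₂ ≡ 2 mod 7. k = 1×7×3 + 6×4×2 ≡ 13 mod 28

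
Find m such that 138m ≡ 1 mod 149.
Since 149 is prime, by Fermat 138^(-1) ≡ 138^{147} ≡ 27 mod 149. Verify: 138 × 27 = 3726 ≡ 1 mod 149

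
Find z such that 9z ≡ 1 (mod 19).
Since 19 is prime, by Fermat 9^(-1) ≡ 9^{17} ≡ 17 (mod 19). Verify: 9 × 17 = 153 ≡ 1 (mod 19)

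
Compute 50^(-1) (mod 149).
Since 149 is prime, by Fermat 50^(-1) ≡ 50^{147} ≡ 3 (mod 149). Verify: 50 × 3 = 150 ≡ 1 (mod 149)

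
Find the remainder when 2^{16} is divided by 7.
By Fermat: 2^{6} ≡ 1 mod 7. 16 = 2×6 + 4. So 2^{16} ≡ 2^{4} ≡ 2 mod 7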